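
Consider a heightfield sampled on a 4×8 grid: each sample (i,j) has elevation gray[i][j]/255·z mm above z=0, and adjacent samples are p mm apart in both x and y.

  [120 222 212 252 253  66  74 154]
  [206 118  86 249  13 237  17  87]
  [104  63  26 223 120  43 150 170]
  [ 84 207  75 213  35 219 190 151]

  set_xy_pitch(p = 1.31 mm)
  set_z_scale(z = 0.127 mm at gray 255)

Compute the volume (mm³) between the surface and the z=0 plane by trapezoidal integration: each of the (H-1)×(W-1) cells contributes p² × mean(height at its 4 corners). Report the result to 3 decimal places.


2.363

height_mm = gray/255 × 0.127; cell vol = 1.31² × mean(4 corners)
unit = 1.31² × 0.127 / (4×255) = 0.000213671 mm³ per gray-sum
row 0: Σ corner-gray over 7 cells = 4165  → 0.8899
row 1: Σ corner-gray over 7 cells = 3257  → 0.6959
row 2: Σ corner-gray over 7 cells = 3637  → 0.7771
Σ rows: total corner-gray = 11059  → 2.3630 mm³


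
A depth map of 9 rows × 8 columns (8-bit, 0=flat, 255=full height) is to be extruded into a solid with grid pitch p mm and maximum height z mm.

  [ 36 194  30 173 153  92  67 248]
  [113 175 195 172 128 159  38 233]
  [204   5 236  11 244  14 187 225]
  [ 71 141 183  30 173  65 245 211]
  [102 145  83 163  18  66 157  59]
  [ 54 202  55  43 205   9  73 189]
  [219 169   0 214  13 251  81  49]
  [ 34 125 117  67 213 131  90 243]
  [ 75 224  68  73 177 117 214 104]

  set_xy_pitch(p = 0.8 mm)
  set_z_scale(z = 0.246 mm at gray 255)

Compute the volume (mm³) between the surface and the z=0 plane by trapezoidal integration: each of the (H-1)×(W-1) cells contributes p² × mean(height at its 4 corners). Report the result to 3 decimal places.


4.322

height_mm = gray/255 × 0.246; cell vol = 0.8² × mean(4 corners)
unit = 0.8² × 0.246 / (4×255) = 0.000154353 mm³ per gray-sum
row 0: Σ corner-gray over 7 cells = 3782  → 0.5838
row 1: Σ corner-gray over 7 cells = 3903  → 0.6024
row 2: Σ corner-gray over 7 cells = 3779  → 0.5833
row 3: Σ corner-gray over 7 cells = 3381  → 0.5219
row 4: Σ corner-gray over 7 cells = 2842  → 0.4387
row 5: Σ corner-gray over 7 cells = 3141  → 0.4848
row 6: Σ corner-gray over 7 cells = 3487  → 0.5382
row 7: Σ corner-gray over 7 cells = 3688  → 0.5693
Σ rows: total corner-gray = 28003  → 4.3223 mm³


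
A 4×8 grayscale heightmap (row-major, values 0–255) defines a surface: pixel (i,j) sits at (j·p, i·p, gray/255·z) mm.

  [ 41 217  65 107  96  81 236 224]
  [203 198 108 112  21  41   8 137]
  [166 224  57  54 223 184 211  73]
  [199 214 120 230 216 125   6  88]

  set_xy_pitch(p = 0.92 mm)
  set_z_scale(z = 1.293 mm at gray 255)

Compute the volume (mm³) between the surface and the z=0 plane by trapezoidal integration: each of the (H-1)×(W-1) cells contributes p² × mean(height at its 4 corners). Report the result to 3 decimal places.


11.695

height_mm = gray/255 × 1.293; cell vol = 0.92² × mean(4 corners)
unit = 0.92² × 1.293 / (4×255) = 0.00107294 mm³ per gray-sum
row 0: Σ corner-gray over 7 cells = 3185  → 3.4173
row 1: Σ corner-gray over 7 cells = 3461  → 3.7134
row 2: Σ corner-gray over 7 cells = 4254  → 4.5643
Σ rows: total corner-gray = 10900  → 11.6950 mm³


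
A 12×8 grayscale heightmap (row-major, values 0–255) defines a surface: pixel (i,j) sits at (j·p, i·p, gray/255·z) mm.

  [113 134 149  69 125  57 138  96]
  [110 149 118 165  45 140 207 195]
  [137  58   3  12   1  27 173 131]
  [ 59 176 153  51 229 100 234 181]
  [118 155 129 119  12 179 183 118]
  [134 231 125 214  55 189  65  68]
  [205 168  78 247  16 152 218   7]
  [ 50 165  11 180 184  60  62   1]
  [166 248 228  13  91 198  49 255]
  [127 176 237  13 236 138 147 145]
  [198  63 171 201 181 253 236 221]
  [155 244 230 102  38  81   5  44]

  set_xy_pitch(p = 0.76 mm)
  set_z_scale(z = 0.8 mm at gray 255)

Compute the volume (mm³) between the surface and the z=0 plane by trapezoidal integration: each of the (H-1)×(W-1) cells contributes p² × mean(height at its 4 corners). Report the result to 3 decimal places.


height_mm = gray/255 × 0.8; cell vol = 0.76² × mean(4 corners)
unit = 0.76² × 0.8 / (4×255) = 0.00045302 mm³ per gray-sum
row 0: Σ corner-gray over 7 cells = 3506  → 1.5883
row 1: Σ corner-gray over 7 cells = 2769  → 1.2544
row 2: Σ corner-gray over 7 cells = 2942  → 1.3328
row 3: Σ corner-gray over 7 cells = 3916  → 1.7740
row 4: Σ corner-gray over 7 cells = 3750  → 1.6988
row 5: Σ corner-gray over 7 cells = 3930  → 1.7804
row 6: Σ corner-gray over 7 cells = 3345  → 1.5154
row 7: Σ corner-gray over 7 cells = 3450  → 1.5629
row 8: Σ corner-gray over 7 cells = 4241  → 1.9213
row 9: Σ corner-gray over 7 cells = 4795  → 2.1722
row 10: Σ corner-gray over 7 cells = 4228  → 1.9154
Σ rows: total corner-gray = 40872  → 18.5158 mm³

18.516


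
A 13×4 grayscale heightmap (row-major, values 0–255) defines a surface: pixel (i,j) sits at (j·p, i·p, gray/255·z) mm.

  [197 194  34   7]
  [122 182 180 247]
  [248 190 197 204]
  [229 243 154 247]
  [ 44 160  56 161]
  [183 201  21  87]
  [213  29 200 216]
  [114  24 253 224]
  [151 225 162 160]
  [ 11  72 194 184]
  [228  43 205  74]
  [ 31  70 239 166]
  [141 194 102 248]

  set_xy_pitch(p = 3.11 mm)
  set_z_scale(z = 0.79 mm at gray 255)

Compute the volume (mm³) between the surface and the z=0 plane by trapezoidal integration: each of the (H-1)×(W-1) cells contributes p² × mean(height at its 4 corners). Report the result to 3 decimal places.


164.273

height_mm = gray/255 × 0.79; cell vol = 3.11² × mean(4 corners)
unit = 3.11² × 0.79 / (4×255) = 0.00749114 mm³ per gray-sum
row 0: Σ corner-gray over 3 cells = 1753  → 13.1320
row 1: Σ corner-gray over 3 cells = 2319  → 17.3719
row 2: Σ corner-gray over 3 cells = 2496  → 18.6979
row 3: Σ corner-gray over 3 cells = 1907  → 14.2856
row 4: Σ corner-gray over 3 cells = 1351  → 10.1205
row 5: Σ corner-gray over 3 cells = 1601  → 11.9933
row 6: Σ corner-gray over 3 cells = 1779  → 13.3267
row 7: Σ corner-gray over 3 cells = 1977  → 14.8100
row 8: Σ corner-gray over 3 cells = 1812  → 13.5739
row 9: Σ corner-gray over 3 cells = 1525  → 11.4240
row 10: Σ corner-gray over 3 cells = 1613  → 12.0832
row 11: Σ corner-gray over 3 cells = 1796  → 13.4541
Σ rows: total corner-gray = 21929  → 164.2731 mm³


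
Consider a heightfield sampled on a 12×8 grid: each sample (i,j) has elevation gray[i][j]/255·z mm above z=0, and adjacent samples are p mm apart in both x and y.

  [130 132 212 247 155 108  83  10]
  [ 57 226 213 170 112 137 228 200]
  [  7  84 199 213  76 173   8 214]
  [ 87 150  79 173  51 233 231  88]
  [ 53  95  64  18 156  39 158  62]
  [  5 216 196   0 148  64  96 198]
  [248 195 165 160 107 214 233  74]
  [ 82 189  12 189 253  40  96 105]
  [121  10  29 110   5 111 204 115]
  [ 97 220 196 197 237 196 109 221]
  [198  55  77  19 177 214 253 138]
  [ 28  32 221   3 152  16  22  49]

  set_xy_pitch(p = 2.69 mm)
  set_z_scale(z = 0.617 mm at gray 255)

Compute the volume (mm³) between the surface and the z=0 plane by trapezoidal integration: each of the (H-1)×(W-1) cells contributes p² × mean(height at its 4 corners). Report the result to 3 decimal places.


178.740

height_mm = gray/255 × 0.617; cell vol = 2.69² × mean(4 corners)
unit = 2.69² × 0.617 / (4×255) = 0.00437713 mm³ per gray-sum
row 0: Σ corner-gray over 7 cells = 4443  → 19.4476
row 1: Σ corner-gray over 7 cells = 4156  → 18.1914
row 2: Σ corner-gray over 7 cells = 3736  → 16.3530
row 3: Σ corner-gray over 7 cells = 3184  → 13.9368
row 4: Σ corner-gray over 7 cells = 2818  → 12.3348
row 5: Σ corner-gray over 7 cells = 4113  → 18.0031
row 6: Σ corner-gray over 7 cells = 4215  → 18.4496
row 7: Σ corner-gray over 7 cells = 2919  → 12.7768
row 8: Σ corner-gray over 7 cells = 3802  → 16.6419
row 9: Σ corner-gray over 7 cells = 4554  → 19.9335
row 10: Σ corner-gray over 7 cells = 2895  → 12.6718
Σ rows: total corner-gray = 40835  → 178.7401 mm³


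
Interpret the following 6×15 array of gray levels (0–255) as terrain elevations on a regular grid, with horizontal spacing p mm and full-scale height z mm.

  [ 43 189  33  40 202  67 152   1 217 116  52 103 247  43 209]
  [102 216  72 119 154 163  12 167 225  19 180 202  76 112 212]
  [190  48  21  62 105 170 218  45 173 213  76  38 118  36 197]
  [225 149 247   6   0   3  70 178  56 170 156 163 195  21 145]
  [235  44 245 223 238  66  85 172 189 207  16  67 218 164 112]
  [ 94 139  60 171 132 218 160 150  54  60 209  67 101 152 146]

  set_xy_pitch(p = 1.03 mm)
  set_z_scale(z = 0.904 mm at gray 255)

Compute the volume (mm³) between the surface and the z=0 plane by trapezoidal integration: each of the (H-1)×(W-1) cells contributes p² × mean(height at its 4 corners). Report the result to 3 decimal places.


33.050

height_mm = gray/255 × 0.904; cell vol = 1.03² × mean(4 corners)
unit = 1.03² × 0.904 / (4×255) = 0.000940249 mm³ per gray-sum
row 0: Σ corner-gray over 14 cells = 6924  → 6.5103
row 1: Σ corner-gray over 14 cells = 6781  → 6.3758
row 2: Σ corner-gray over 14 cells = 6231  → 5.8587
row 3: Σ corner-gray over 14 cells = 7413  → 6.9701
row 4: Σ corner-gray over 14 cells = 7801  → 7.3349
Σ rows: total corner-gray = 35150  → 33.0497 mm³


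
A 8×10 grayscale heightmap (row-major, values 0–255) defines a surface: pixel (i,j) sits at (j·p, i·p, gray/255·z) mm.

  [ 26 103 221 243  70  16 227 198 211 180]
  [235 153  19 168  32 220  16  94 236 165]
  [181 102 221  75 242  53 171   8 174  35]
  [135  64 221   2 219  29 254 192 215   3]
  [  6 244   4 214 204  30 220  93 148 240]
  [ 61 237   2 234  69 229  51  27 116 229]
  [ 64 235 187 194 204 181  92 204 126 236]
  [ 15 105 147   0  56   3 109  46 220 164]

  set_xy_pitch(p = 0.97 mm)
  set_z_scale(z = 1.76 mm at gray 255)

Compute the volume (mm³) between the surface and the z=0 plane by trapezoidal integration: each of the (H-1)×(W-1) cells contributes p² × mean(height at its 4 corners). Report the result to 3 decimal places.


55.873

height_mm = gray/255 × 1.76; cell vol = 0.97² × mean(4 corners)
unit = 0.97² × 1.76 / (4×255) = 0.00162351 mm³ per gray-sum
row 0: Σ corner-gray over 9 cells = 5060  → 8.2150
row 1: Σ corner-gray over 9 cells = 4584  → 7.4422
row 2: Σ corner-gray over 9 cells = 4838  → 7.8546
row 3: Σ corner-gray over 9 cells = 5090  → 8.2637
row 4: Σ corner-gray over 9 cells = 4780  → 7.7604
row 5: Σ corner-gray over 9 cells = 5366  → 8.7118
row 6: Σ corner-gray over 9 cells = 4697  → 7.6256
Σ rows: total corner-gray = 34415  → 55.8732 mm³


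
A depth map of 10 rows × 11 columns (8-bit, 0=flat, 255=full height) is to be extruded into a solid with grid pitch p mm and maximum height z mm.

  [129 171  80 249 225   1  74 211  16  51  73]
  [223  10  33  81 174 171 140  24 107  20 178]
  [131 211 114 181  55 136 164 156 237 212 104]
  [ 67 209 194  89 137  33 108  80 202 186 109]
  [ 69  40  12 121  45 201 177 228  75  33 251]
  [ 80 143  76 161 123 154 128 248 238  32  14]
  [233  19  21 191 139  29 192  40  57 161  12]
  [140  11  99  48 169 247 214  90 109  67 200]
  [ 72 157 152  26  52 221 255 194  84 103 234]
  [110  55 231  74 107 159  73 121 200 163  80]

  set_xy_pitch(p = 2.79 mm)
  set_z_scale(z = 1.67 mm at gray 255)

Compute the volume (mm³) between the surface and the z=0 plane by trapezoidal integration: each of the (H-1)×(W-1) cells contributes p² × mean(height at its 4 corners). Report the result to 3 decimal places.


567.541

height_mm = gray/255 × 1.67; cell vol = 2.79² × mean(4 corners)
unit = 2.79² × 1.67 / (4×255) = 0.0127446 mm³ per gray-sum
row 0: Σ corner-gray over 10 cells = 4279  → 54.5340
row 1: Σ corner-gray over 10 cells = 5088  → 64.8443
row 2: Σ corner-gray over 10 cells = 5819  → 74.1606
row 3: Σ corner-gray over 10 cells = 4836  → 61.6327
row 4: Σ corner-gray over 10 cells = 4884  → 62.2444
row 5: Σ corner-gray over 10 cells = 4643  → 59.1730
row 6: Σ corner-gray over 10 cells = 4391  → 55.9613
row 7: Σ corner-gray over 10 cells = 5242  → 66.8070
row 8: Σ corner-gray over 10 cells = 5350  → 68.1834
Σ rows: total corner-gray = 44532  → 567.5406 mm³


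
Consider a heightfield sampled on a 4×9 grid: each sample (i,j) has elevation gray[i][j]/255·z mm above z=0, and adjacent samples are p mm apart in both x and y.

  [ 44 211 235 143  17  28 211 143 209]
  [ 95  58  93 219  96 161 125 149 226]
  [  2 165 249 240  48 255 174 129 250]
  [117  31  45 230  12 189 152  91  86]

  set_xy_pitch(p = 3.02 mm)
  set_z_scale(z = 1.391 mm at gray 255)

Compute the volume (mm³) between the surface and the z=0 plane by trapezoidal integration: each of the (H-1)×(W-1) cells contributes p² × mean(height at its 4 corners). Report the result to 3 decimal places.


170.670

height_mm = gray/255 × 1.391; cell vol = 3.02² × mean(4 corners)
unit = 3.02² × 1.391 / (4×255) = 0.0124377 mm³ per gray-sum
row 0: Σ corner-gray over 8 cells = 4352  → 54.1290
row 1: Σ corner-gray over 8 cells = 4895  → 60.8826
row 2: Σ corner-gray over 8 cells = 4475  → 55.6588
Σ rows: total corner-gray = 13722  → 170.6704 mm³


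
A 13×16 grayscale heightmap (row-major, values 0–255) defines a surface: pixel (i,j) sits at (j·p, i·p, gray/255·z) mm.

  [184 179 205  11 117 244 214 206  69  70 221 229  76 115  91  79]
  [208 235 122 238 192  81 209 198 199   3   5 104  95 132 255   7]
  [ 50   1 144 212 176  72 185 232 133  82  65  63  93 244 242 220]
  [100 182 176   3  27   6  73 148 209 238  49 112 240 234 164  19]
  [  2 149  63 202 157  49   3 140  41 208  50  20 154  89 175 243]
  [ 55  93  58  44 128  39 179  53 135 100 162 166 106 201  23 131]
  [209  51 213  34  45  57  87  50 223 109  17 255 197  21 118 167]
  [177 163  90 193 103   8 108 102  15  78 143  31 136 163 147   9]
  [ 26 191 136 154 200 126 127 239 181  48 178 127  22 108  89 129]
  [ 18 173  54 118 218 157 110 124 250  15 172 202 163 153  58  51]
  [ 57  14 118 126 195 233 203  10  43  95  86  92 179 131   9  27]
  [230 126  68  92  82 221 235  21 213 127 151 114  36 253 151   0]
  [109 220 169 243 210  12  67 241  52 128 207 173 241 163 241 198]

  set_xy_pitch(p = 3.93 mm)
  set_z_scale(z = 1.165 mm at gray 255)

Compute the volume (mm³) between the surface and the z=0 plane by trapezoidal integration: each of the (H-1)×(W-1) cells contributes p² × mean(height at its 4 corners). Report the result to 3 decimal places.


1591.244

height_mm = gray/255 × 1.165; cell vol = 3.93² × mean(4 corners)
unit = 3.93² × 1.165 / (4×255) = 0.0176405 mm³ per gray-sum
row 0: Σ corner-gray over 15 cells = 8708  → 153.6135
row 1: Σ corner-gray over 15 cells = 8509  → 150.1030
row 2: Σ corner-gray over 15 cells = 7999  → 141.1063
row 3: Σ corner-gray over 15 cells = 7086  → 125.0006
row 4: Σ corner-gray over 15 cells = 6405  → 112.9874
row 5: Σ corner-gray over 15 cells = 6490  → 114.4868
row 6: Σ corner-gray over 15 cells = 6476  → 114.2399
row 7: Σ corner-gray over 15 cells = 7153  → 126.1825
row 8: Σ corner-gray over 15 cells = 8010  → 141.3004
row 9: Σ corner-gray over 15 cells = 7155  → 126.2178
row 10: Σ corner-gray over 15 cells = 7162  → 126.3413
row 11: Σ corner-gray over 15 cells = 9051  → 159.6642
Σ rows: total corner-gray = 90204  → 1591.2435 mm³


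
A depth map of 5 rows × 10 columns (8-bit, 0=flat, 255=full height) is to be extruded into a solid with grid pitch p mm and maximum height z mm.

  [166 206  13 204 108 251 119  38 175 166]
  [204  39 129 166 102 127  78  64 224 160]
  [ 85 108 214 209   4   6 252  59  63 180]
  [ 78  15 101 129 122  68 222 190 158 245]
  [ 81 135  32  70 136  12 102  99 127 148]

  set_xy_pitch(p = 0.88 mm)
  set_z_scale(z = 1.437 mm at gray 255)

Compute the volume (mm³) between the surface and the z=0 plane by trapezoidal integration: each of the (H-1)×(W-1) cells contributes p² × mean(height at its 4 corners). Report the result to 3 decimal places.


19.109

height_mm = gray/255 × 1.437; cell vol = 0.88² × mean(4 corners)
unit = 0.88² × 1.437 / (4×255) = 0.00109099 mm³ per gray-sum
row 0: Σ corner-gray over 9 cells = 4782  → 5.2171
row 1: Σ corner-gray over 9 cells = 4317  → 4.7098
row 2: Σ corner-gray over 9 cells = 4428  → 4.8309
row 3: Σ corner-gray over 9 cells = 3988  → 4.3509
Σ rows: total corner-gray = 17515  → 19.1087 mm³


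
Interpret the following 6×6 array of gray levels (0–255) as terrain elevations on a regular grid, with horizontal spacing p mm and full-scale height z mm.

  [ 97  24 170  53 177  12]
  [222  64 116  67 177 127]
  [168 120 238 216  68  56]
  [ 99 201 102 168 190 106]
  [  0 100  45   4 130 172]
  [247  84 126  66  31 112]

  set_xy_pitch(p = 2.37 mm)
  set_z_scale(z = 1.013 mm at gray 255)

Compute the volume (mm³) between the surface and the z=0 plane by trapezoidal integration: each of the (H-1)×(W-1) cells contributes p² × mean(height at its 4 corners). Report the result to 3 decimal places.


66.126

height_mm = gray/255 × 1.013; cell vol = 2.37² × mean(4 corners)
unit = 2.37² × 1.013 / (4×255) = 0.00557835 mm³ per gray-sum
row 0: Σ corner-gray over 5 cells = 2154  → 12.0158
row 1: Σ corner-gray over 5 cells = 2705  → 15.0894
row 2: Σ corner-gray over 5 cells = 3035  → 16.9303
row 3: Σ corner-gray over 5 cells = 2257  → 12.5903
row 4: Σ corner-gray over 5 cells = 1703  → 9.4999
Σ rows: total corner-gray = 11854  → 66.1258 mm³


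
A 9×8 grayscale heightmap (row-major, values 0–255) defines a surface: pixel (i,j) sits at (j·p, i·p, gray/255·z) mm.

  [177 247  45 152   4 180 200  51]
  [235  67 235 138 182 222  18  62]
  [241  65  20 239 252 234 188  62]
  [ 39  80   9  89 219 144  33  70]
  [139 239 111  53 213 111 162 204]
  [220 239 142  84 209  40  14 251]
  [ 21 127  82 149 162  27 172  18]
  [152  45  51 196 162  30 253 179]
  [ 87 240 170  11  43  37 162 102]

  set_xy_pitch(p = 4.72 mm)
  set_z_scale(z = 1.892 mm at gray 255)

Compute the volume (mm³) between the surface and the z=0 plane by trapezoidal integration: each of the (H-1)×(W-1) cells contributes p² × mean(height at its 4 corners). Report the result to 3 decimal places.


height_mm = gray/255 × 1.892; cell vol = 4.72² × mean(4 corners)
unit = 4.72² × 1.892 / (4×255) = 0.0413242 mm³ per gray-sum
row 0: Σ corner-gray over 7 cells = 3905  → 161.3712
row 1: Σ corner-gray over 7 cells = 4320  → 178.5208
row 2: Σ corner-gray over 7 cells = 3556  → 146.9490
row 3: Σ corner-gray over 7 cells = 3378  → 139.5933
row 4: Σ corner-gray over 7 cells = 4048  → 167.2806
row 5: Σ corner-gray over 7 cells = 3404  → 140.6677
row 6: Σ corner-gray over 7 cells = 3282  → 135.6262
row 7: Σ corner-gray over 7 cells = 3320  → 137.1965
Σ rows: total corner-gray = 29213  → 1207.2053 mm³

1207.205


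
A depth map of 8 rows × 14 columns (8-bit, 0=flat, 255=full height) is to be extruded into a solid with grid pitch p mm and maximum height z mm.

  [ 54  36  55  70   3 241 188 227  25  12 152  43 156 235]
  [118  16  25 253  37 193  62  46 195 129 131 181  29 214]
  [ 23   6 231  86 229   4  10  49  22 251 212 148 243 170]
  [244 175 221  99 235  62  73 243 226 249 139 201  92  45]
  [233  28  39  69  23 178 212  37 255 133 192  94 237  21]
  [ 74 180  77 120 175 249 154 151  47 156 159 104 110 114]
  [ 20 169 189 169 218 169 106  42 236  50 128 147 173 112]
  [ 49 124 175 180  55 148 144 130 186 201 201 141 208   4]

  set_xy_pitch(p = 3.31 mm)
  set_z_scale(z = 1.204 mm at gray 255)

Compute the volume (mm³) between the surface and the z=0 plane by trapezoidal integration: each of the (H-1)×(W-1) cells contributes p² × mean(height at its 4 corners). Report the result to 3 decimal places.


626.347

height_mm = gray/255 × 1.204; cell vol = 3.31² × mean(4 corners)
unit = 3.31² × 1.204 / (4×255) = 0.0129325 mm³ per gray-sum
row 0: Σ corner-gray over 13 cells = 5631  → 72.8229
row 1: Σ corner-gray over 13 cells = 6101  → 78.9011
row 2: Σ corner-gray over 13 cells = 7494  → 96.9161
row 3: Σ corner-gray over 13 cells = 7567  → 97.8602
row 4: Σ corner-gray over 13 cells = 6800  → 87.9410
row 5: Σ corner-gray over 13 cells = 7276  → 94.0968
row 6: Σ corner-gray over 13 cells = 7563  → 97.8085
Σ rows: total corner-gray = 48432  → 626.3466 mm³


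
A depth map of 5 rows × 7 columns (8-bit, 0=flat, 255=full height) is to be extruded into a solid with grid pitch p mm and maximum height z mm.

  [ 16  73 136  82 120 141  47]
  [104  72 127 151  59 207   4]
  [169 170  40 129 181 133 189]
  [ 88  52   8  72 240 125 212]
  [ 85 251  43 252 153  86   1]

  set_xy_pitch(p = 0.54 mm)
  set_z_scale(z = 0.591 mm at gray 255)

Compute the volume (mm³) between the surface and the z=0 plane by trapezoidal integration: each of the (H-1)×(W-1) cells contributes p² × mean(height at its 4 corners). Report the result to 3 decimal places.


1.929

height_mm = gray/255 × 0.591; cell vol = 0.54² × mean(4 corners)
unit = 0.54² × 0.591 / (4×255) = 0.000168956 mm³ per gray-sum
row 0: Σ corner-gray over 6 cells = 2507  → 0.4236
row 1: Σ corner-gray over 6 cells = 3004  → 0.5075
row 2: Σ corner-gray over 6 cells = 2958  → 0.4998
row 3: Σ corner-gray over 6 cells = 2950  → 0.4984
Σ rows: total corner-gray = 11419  → 1.9293 mm³


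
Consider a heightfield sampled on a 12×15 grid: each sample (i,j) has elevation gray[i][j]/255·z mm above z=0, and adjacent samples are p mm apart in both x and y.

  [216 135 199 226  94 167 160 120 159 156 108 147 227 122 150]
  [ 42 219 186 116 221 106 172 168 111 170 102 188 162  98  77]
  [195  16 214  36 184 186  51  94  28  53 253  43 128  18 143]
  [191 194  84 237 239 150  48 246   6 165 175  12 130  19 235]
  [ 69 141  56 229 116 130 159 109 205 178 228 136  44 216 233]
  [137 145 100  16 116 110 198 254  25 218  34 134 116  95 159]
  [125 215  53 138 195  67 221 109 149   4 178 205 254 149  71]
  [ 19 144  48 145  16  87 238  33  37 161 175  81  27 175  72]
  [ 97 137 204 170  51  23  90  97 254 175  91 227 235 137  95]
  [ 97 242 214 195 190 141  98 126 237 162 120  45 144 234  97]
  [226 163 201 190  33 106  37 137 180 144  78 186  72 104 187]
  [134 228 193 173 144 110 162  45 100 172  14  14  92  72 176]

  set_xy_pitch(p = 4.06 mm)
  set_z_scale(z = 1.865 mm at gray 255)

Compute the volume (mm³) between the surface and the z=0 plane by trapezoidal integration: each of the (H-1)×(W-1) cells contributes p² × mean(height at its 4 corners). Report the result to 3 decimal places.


height_mm = gray/255 × 1.865; cell vol = 4.06² × mean(4 corners)
unit = 4.06² × 1.865 / (4×255) = 0.0301391 mm³ per gray-sum
row 0: Σ corner-gray over 14 cells = 8563  → 258.0814
row 1: Σ corner-gray over 14 cells = 7103  → 214.0783
row 2: Σ corner-gray over 14 cells = 6782  → 204.4036
row 3: Σ corner-gray over 14 cells = 8032  → 242.0775
row 4: Σ corner-gray over 14 cells = 7614  → 229.4793
row 5: Σ corner-gray over 14 cells = 7488  → 225.6818
row 6: Σ corner-gray over 14 cells = 6895  → 207.8093
row 7: Σ corner-gray over 14 cells = 6799  → 204.9160
row 8: Σ corner-gray over 14 cells = 8464  → 255.0976
row 9: Σ corner-gray over 14 cells = 8165  → 246.0860
row 10: Σ corner-gray over 14 cells = 7023  → 211.6671
Σ rows: total corner-gray = 82928  → 2499.3779 mm³

2499.378


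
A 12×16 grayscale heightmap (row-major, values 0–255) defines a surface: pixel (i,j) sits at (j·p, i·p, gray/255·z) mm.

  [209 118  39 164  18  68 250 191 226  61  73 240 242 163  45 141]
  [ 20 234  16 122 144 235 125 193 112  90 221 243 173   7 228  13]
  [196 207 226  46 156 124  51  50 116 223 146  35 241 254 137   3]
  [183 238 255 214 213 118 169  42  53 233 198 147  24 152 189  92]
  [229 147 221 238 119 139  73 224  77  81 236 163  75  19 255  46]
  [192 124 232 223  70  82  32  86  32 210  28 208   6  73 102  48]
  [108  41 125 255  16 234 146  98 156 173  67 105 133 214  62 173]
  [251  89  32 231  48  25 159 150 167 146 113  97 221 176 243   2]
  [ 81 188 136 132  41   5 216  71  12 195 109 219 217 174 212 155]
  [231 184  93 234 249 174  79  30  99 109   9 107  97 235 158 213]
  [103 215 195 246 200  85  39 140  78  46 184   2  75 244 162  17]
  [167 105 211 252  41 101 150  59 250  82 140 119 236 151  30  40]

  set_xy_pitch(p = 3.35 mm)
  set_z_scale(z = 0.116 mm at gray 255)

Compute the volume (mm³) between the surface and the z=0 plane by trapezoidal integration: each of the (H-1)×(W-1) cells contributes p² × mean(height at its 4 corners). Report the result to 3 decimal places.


height_mm = gray/255 × 0.116; cell vol = 3.35² × mean(4 corners)
unit = 3.35² × 0.116 / (4×255) = 0.00127628 mm³ per gray-sum
row 0: Σ corner-gray over 15 cells = 8465  → 10.8037
row 1: Σ corner-gray over 15 cells = 8542  → 10.9020
row 2: Σ corner-gray over 15 cells = 8988  → 11.4712
row 3: Σ corner-gray over 15 cells = 9174  → 11.7086
row 4: Σ corner-gray over 15 cells = 7665  → 9.7827
row 5: Σ corner-gray over 15 cells = 7187  → 9.1727
row 6: Σ corner-gray over 15 cells = 7978  → 10.1822
row 7: Σ corner-gray over 15 cells = 8137  → 10.3851
row 8: Σ corner-gray over 15 cells = 8248  → 10.5268
row 9: Σ corner-gray over 15 cells = 8100  → 10.3379
row 10: Σ corner-gray over 15 cells = 8003  → 10.2141
Σ rows: total corner-gray = 90487  → 115.4871 mm³

115.487


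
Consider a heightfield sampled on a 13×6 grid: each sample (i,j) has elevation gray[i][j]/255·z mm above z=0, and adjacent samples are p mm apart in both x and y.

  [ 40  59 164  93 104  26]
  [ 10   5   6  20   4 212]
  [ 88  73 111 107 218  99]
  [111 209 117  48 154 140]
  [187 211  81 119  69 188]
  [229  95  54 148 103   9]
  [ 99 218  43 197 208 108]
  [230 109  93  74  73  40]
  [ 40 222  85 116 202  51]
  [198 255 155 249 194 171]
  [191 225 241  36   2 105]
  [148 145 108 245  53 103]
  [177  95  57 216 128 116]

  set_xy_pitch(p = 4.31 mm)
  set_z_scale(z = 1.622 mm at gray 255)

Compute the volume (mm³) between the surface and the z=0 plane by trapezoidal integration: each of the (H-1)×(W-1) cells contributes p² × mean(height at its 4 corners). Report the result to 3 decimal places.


877.475

height_mm = gray/255 × 1.622; cell vol = 4.31² × mean(4 corners)
unit = 4.31² × 1.622 / (4×255) = 0.0295396 mm³ per gray-sum
row 0: Σ corner-gray over 5 cells = 1198  → 35.3885
row 1: Σ corner-gray over 5 cells = 1497  → 44.2208
row 2: Σ corner-gray over 5 cells = 2512  → 74.2036
row 3: Σ corner-gray over 5 cells = 2642  → 78.0437
row 4: Σ corner-gray over 5 cells = 2373  → 70.0976
row 5: Σ corner-gray over 5 cells = 2577  → 76.1237
row 6: Σ corner-gray over 5 cells = 2507  → 74.0559
row 7: Σ corner-gray over 5 cells = 2309  → 68.2070
row 8: Σ corner-gray over 5 cells = 3416  → 100.9074
row 9: Σ corner-gray over 5 cells = 3379  → 99.8144
row 10: Σ corner-gray over 5 cells = 2657  → 78.4868
row 11: Σ corner-gray over 5 cells = 2638  → 77.9256
Σ rows: total corner-gray = 29705  → 877.4750 mm³


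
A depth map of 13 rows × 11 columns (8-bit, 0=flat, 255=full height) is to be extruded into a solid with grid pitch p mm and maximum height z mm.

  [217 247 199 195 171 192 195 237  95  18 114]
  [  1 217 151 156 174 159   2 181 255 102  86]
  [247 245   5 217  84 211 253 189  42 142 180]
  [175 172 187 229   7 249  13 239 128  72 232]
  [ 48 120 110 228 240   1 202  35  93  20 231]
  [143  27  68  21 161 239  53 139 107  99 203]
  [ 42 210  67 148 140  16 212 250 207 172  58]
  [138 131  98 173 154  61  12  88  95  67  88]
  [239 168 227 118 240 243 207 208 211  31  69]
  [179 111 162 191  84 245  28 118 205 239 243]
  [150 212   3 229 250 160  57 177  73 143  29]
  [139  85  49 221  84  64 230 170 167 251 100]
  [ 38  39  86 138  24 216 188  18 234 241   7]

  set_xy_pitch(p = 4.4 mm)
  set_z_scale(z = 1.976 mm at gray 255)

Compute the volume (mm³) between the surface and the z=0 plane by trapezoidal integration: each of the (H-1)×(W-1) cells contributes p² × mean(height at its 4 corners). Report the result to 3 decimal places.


height_mm = gray/255 × 1.976; cell vol = 4.4² × mean(4 corners)
unit = 4.4² × 1.976 / (4×255) = 0.0375053 mm³ per gray-sum
row 0: Σ corner-gray over 10 cells = 6310  → 236.6582
row 1: Σ corner-gray over 10 cells = 6084  → 228.1820
row 2: Σ corner-gray over 10 cells = 6202  → 232.6076
row 3: Σ corner-gray over 10 cells = 5376  → 201.6283
row 4: Σ corner-gray over 10 cells = 4551  → 170.6864
row 5: Σ corner-gray over 10 cells = 5118  → 191.9519
row 6: Σ corner-gray over 10 cells = 4928  → 184.8259
row 7: Σ corner-gray over 10 cells = 5598  → 209.9544
row 8: Σ corner-gray over 10 cells = 6802  → 255.1107
row 9: Σ corner-gray over 10 cells = 5975  → 224.0939
row 10: Σ corner-gray over 10 cells = 5668  → 212.5798
row 11: Σ corner-gray over 10 cells = 5294  → 198.5528
Σ rows: total corner-gray = 67906  → 2546.8318 mm³

2546.832


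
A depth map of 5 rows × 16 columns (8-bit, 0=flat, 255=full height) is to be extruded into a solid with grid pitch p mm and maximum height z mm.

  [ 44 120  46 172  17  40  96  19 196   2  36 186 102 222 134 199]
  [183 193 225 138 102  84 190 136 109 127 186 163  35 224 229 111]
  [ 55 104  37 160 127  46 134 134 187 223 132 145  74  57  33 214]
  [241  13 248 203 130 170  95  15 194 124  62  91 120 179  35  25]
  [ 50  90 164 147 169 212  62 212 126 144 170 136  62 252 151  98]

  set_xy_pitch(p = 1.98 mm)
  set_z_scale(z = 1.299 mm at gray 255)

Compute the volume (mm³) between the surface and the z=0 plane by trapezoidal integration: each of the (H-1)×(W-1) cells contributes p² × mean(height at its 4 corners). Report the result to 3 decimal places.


153.132

height_mm = gray/255 × 1.299; cell vol = 1.98² × mean(4 corners)
unit = 1.98² × 1.299 / (4×255) = 0.00499274 mm³ per gray-sum
row 0: Σ corner-gray over 15 cells = 7595  → 37.9199
row 1: Σ corner-gray over 15 cells = 8031  → 40.0967
row 2: Σ corner-gray over 15 cells = 7079  → 35.3436
row 3: Σ corner-gray over 15 cells = 7966  → 39.7722
Σ rows: total corner-gray = 30671  → 153.1325 mm³


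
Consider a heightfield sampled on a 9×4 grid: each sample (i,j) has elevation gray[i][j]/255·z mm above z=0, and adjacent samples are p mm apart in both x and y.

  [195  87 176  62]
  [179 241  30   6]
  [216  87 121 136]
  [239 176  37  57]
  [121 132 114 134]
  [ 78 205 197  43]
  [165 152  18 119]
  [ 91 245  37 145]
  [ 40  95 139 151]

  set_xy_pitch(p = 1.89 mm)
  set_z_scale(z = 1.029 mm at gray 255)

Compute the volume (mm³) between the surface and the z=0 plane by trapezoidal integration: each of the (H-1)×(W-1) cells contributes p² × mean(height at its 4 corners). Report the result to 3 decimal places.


height_mm = gray/255 × 1.029; cell vol = 1.89² × mean(4 corners)
unit = 1.89² × 1.029 / (4×255) = 0.00360362 mm³ per gray-sum
row 0: Σ corner-gray over 3 cells = 1510  → 5.4415
row 1: Σ corner-gray over 3 cells = 1495  → 5.3874
row 2: Σ corner-gray over 3 cells = 1490  → 5.3694
row 3: Σ corner-gray over 3 cells = 1469  → 5.2937
row 4: Σ corner-gray over 3 cells = 1672  → 6.0253
row 5: Σ corner-gray over 3 cells = 1549  → 5.5820
row 6: Σ corner-gray over 3 cells = 1424  → 5.1316
row 7: Σ corner-gray over 3 cells = 1459  → 5.2577
Σ rows: total corner-gray = 12068  → 43.4885 mm³

43.488


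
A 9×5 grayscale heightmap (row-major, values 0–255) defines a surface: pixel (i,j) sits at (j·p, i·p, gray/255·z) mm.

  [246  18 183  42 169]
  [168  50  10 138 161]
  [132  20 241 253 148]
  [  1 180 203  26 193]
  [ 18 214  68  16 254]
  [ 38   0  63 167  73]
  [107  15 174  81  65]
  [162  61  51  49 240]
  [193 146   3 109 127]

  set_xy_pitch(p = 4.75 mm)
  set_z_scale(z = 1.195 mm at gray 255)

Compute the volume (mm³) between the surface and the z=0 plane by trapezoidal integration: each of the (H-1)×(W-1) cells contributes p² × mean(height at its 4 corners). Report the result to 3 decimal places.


358.888

height_mm = gray/255 × 1.195; cell vol = 4.75² × mean(4 corners)
unit = 4.75² × 1.195 / (4×255) = 0.0264335 mm³ per gray-sum
row 0: Σ corner-gray over 4 cells = 1626  → 42.9809
row 1: Σ corner-gray over 4 cells = 2033  → 53.7393
row 2: Σ corner-gray over 4 cells = 2320  → 61.3258
row 3: Σ corner-gray over 4 cells = 1880  → 49.6950
row 4: Σ corner-gray over 4 cells = 1439  → 38.0378
row 5: Σ corner-gray over 4 cells = 1283  → 33.9142
row 6: Σ corner-gray over 4 cells = 1436  → 37.9585
row 7: Σ corner-gray over 4 cells = 1560  → 41.2363
Σ rows: total corner-gray = 13577  → 358.8879 mm³


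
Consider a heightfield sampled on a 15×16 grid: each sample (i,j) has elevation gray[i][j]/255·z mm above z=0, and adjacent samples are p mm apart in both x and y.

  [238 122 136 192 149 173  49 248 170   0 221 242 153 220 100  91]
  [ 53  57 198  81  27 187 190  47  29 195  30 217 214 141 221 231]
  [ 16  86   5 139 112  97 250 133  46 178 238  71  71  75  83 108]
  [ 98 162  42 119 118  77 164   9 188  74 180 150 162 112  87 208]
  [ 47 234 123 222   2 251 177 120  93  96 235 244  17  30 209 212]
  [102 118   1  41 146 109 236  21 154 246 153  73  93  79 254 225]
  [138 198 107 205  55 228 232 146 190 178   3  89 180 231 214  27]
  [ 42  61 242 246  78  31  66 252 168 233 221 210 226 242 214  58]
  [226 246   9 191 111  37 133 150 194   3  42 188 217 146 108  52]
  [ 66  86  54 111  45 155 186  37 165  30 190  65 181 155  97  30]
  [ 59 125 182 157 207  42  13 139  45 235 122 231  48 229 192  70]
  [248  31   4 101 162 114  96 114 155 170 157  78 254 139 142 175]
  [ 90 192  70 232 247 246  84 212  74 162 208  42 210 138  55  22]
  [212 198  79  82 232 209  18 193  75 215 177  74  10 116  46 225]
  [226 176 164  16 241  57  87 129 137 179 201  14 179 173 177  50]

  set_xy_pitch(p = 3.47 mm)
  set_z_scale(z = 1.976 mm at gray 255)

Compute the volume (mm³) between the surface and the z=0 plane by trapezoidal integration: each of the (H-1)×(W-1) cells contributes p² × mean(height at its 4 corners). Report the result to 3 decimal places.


2633.142

height_mm = gray/255 × 1.976; cell vol = 3.47² × mean(4 corners)
unit = 3.47² × 1.976 / (4×255) = 0.0233263 mm³ per gray-sum
row 0: Σ corner-gray over 15 cells = 8631  → 201.3292
row 1: Σ corner-gray over 15 cells = 7244  → 168.9757
row 2: Σ corner-gray over 15 cells = 6886  → 160.6249
row 3: Σ corner-gray over 15 cells = 7959  → 185.6540
row 4: Σ corner-gray over 15 cells = 8140  → 189.8760
row 5: Σ corner-gray over 15 cells = 8452  → 197.1538
row 6: Σ corner-gray over 15 cells = 9757  → 227.5946
row 7: Σ corner-gray over 15 cells = 8908  → 207.7906
row 8: Σ corner-gray over 15 cells = 7038  → 164.1704
row 9: Σ corner-gray over 15 cells = 7273  → 169.6521
row 10: Σ corner-gray over 15 cells = 7920  → 184.7442
row 11: Σ corner-gray over 15 cells = 8313  → 193.9115
row 12: Σ corner-gray over 15 cells = 8341  → 194.5646
row 13: Σ corner-gray over 15 cells = 8021  → 187.1002
Σ rows: total corner-gray = 112883  → 2633.1419 mm³


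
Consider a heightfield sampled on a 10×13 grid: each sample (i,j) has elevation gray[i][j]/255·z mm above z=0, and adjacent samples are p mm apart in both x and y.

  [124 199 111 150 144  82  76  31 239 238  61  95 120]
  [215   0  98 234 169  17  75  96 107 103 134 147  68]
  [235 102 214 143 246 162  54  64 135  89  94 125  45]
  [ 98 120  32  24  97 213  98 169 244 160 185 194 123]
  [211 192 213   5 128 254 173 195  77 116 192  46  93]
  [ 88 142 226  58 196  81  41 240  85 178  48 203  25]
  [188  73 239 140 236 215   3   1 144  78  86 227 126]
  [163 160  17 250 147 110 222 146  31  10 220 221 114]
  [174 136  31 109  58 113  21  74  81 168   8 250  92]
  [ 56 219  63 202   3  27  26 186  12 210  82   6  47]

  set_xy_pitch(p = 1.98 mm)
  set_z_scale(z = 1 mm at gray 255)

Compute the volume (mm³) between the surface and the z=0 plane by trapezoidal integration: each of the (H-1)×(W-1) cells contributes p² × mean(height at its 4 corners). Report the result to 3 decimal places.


209.161

height_mm = gray/255 × 1; cell vol = 1.98² × mean(4 corners)
unit = 1.98² × 1 / (4×255) = 0.00384353 mm³ per gray-sum
row 0: Σ corner-gray over 12 cells = 5739  → 22.0580
row 1: Σ corner-gray over 12 cells = 5779  → 22.2118
row 2: Σ corner-gray over 12 cells = 6429  → 24.7101
row 3: Σ corner-gray over 12 cells = 6779  → 26.0553
row 4: Σ corner-gray over 12 cells = 6595  → 25.3481
row 5: Σ corner-gray over 12 cells = 6307  → 24.2411
row 6: Σ corner-gray over 12 cells = 6543  → 25.1482
row 7: Σ corner-gray over 12 cells = 5709  → 21.9427
row 8: Σ corner-gray over 12 cells = 4539  → 17.4458
Σ rows: total corner-gray = 54419  → 209.1610 mm³


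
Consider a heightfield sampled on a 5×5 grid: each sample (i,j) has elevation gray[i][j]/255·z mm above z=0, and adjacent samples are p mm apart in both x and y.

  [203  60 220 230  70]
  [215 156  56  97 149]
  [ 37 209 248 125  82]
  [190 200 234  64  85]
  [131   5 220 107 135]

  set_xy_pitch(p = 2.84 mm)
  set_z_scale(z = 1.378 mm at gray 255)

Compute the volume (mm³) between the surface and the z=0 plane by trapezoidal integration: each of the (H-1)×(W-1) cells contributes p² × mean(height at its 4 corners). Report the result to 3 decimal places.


101.283

height_mm = gray/255 × 1.378; cell vol = 2.84² × mean(4 corners)
unit = 2.84² × 1.378 / (4×255) = 0.0108965 mm³ per gray-sum
row 0: Σ corner-gray over 4 cells = 2275  → 24.7895
row 1: Σ corner-gray over 4 cells = 2265  → 24.6805
row 2: Σ corner-gray over 4 cells = 2554  → 27.8296
row 3: Σ corner-gray over 4 cells = 2201  → 23.9831
Σ rows: total corner-gray = 9295  → 101.2827 mm³


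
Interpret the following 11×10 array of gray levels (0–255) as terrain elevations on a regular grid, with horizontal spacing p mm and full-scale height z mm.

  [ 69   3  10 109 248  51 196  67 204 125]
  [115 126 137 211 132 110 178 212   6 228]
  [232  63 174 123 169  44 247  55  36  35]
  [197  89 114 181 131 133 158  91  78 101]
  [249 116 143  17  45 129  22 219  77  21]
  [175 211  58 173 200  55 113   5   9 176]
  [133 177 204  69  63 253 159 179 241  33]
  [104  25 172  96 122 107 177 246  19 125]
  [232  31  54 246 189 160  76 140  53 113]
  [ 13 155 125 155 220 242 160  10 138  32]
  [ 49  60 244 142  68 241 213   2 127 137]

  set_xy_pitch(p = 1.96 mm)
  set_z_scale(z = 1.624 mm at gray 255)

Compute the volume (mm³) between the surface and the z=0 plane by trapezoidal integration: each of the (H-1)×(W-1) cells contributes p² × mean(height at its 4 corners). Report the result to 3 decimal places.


height_mm = gray/255 × 1.624; cell vol = 1.96² × mean(4 corners)
unit = 1.96² × 1.624 / (4×255) = 0.00611643 mm³ per gray-sum
row 0: Σ corner-gray over 9 cells = 4537  → 27.7502
row 1: Σ corner-gray over 9 cells = 4656  → 28.4781
row 2: Σ corner-gray over 9 cells = 4337  → 26.5270
row 3: Σ corner-gray over 9 cells = 4054  → 24.7960
row 4: Σ corner-gray over 9 cells = 3805  → 23.2730
row 5: Σ corner-gray over 9 cells = 4855  → 29.6953
row 6: Σ corner-gray over 9 cells = 5013  → 30.6617
row 7: Σ corner-gray over 9 cells = 4400  → 26.9123
row 8: Σ corner-gray over 9 cells = 4698  → 28.7350
row 9: Σ corner-gray over 9 cells = 4835  → 29.5729
Σ rows: total corner-gray = 45190  → 276.4015 mm³

276.401


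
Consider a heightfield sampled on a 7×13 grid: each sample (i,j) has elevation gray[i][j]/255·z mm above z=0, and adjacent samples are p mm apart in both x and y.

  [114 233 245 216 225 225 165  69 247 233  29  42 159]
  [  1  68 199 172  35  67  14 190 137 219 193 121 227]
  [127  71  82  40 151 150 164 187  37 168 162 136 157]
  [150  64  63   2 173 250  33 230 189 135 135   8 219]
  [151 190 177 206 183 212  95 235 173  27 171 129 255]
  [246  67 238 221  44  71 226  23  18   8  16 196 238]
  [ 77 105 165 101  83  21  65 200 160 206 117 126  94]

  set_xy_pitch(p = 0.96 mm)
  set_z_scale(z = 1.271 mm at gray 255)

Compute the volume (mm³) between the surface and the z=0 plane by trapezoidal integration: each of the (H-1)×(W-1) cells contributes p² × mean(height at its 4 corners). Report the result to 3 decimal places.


height_mm = gray/255 × 1.271; cell vol = 0.96² × mean(4 corners)
unit = 0.96² × 1.271 / (4×255) = 0.00114839 mm³ per gray-sum
row 0: Σ corner-gray over 12 cells = 7189  → 8.2557
row 1: Σ corner-gray over 12 cells = 6038  → 6.9340
row 2: Σ corner-gray over 12 cells = 5913  → 6.7904
row 3: Σ corner-gray over 12 cells = 6935  → 7.9641
row 4: Σ corner-gray over 12 cells = 6742  → 7.7424
row 5: Σ corner-gray over 12 cells = 5609  → 6.4413
Σ rows: total corner-gray = 38426  → 44.1279 mm³

44.128
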